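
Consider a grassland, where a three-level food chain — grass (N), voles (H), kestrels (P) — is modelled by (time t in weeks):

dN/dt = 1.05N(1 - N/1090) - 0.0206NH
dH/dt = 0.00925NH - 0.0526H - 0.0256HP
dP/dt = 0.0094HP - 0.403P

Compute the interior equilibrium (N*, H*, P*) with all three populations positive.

From dP/dt = 0: 0.0094H* = 0.403, so H* = 42.9.
From dN/dt = 0: 1.05(1 - N*/1090) = 0.0206·42.9, giving N* = 1090·(1 - 0.841) = 173.
From dH/dt = 0: 0.00925·173 - 0.0526 = 0.0256P*, so P* = 1.55/0.0256 = 60.5.

N* ≈ 173, H* ≈ 42.9, P* ≈ 60.5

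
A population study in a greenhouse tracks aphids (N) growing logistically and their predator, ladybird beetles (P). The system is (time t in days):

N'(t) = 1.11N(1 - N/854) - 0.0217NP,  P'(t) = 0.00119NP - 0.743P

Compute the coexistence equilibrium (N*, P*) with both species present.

From dP/dt = 0 with P > 0: 0.00119N* = 0.743, so N* = 624.
Substitute into dN/dt = 0: 1.11(1 - 624/854) = 0.0217P*.
The bracket is 0.269, giving P* = 0.298/0.0217 = 13.8.

N* ≈ 624, P* ≈ 13.8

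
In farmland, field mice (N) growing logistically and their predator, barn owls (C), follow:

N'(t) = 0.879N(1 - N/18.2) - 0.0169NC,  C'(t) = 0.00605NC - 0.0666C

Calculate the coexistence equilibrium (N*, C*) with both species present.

From dC/dt = 0 with C > 0: 0.00605N* = 0.0666, so N* = 11.
Substitute into dN/dt = 0: 0.879(1 - 11/18.2) = 0.0169C*.
The bracket is 0.395, giving C* = 0.347/0.0169 = 20.6.

N* ≈ 11, C* ≈ 20.6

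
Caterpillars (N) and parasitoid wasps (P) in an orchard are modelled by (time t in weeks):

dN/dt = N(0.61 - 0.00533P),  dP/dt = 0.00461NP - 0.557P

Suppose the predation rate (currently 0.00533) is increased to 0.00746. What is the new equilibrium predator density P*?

P* ≈ 81.8

At the interior fixed point, setting dN/dt = 0 with N > 0 fixes P* = (prey growth rate)/(NP coefficient) — independent of the other coefficients.
With the change, P* = 0.61/0.00746 = 81.8; it falls from 114.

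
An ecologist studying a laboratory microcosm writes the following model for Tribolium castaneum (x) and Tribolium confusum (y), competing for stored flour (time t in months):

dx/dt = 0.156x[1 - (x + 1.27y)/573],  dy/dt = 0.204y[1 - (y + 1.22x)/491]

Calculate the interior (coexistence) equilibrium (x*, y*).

Setting both brackets to zero gives the nullclines x + 1.27y = 573 and 1.22x + y = 491.
Substituting y = 491 - 1.22x into the first: x(1 - 1.27·1.22) = 573 - 1.27·491.
So x* = -50.6/-0.549 = 92, and then y* = 491 - 1.22·92 = 379.

x* ≈ 92, y* ≈ 379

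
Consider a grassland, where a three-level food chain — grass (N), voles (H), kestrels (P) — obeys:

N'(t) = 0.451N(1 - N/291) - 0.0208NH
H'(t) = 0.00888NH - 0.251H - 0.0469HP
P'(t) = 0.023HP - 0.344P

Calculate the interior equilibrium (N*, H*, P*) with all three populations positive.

From dP/dt = 0: 0.023H* = 0.344, so H* = 15.
From dN/dt = 0: 0.451(1 - N*/291) = 0.0208·15, giving N* = 291·(1 - 0.69) = 90.3.
From dH/dt = 0: 0.00888·90.3 - 0.251 = 0.0469P*, so P* = 0.551/0.0469 = 11.7.

N* ≈ 90.3, H* ≈ 15, P* ≈ 11.7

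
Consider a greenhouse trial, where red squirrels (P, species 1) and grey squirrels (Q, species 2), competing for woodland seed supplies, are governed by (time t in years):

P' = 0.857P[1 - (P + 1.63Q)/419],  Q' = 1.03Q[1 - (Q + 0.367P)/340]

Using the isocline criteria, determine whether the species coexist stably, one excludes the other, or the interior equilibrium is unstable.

species 2 excludes species 1

Compare the nullcline intercepts: K1/α12 = 419/1.63 = 257 < K2 = 340; K2/α21 = 340/0.367 = 926 > K1 = 419.
Since the inequalities point opposite ways, species 2 can invade but species 1 cannot.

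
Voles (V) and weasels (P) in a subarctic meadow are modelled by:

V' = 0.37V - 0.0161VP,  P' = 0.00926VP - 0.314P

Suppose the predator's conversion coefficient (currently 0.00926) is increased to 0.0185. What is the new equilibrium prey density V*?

V* ≈ 17

At the interior fixed point, setting dP/dt = 0 with P > 0 fixes V* = (predator death rate)/(VP coefficient) — independent of the other coefficients.
With the change, V* = 0.314/0.0185 = 17; it falls from 33.9.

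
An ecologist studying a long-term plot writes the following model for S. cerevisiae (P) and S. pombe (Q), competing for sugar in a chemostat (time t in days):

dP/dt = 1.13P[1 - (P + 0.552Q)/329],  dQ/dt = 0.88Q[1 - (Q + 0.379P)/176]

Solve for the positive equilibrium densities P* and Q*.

Setting both brackets to zero gives the nullclines P + 0.552Q = 329 and 0.379P + Q = 176.
Substituting Q = 176 - 0.379P into the first: P(1 - 0.552·0.379) = 329 - 0.552·176.
So P* = 232/0.791 = 293, and then Q* = 176 - 0.379·293 = 64.9.

P* ≈ 293, Q* ≈ 64.9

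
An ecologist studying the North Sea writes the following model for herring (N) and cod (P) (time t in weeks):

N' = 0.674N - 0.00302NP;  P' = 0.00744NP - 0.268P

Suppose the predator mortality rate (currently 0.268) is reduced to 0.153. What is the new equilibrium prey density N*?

At the interior fixed point, setting dP/dt = 0 with P > 0 fixes N* = (predator death rate)/(NP coefficient) — independent of the other coefficients.
With the change, N* = 0.153/0.00744 = 20.6; it falls from 36.

N* ≈ 20.6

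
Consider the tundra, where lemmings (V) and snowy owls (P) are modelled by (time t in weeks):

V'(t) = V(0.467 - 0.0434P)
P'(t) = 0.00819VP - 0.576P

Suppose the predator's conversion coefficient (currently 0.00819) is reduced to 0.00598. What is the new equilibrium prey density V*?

At the interior fixed point, setting dP/dt = 0 with P > 0 fixes V* = (predator death rate)/(VP coefficient) — independent of the other coefficients.
With the change, V* = 0.576/0.00598 = 96.3; it rises from 70.3.

V* ≈ 96.3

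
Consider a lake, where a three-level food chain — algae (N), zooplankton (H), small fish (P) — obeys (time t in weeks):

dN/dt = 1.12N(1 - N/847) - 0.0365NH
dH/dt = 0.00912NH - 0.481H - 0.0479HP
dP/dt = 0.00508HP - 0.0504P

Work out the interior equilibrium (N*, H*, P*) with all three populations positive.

N* ≈ 573, H* ≈ 9.92, P* ≈ 99.1

From dP/dt = 0: 0.00508H* = 0.0504, so H* = 9.92.
From dN/dt = 0: 1.12(1 - N*/847) = 0.0365·9.92, giving N* = 847·(1 - 0.323) = 573.
From dH/dt = 0: 0.00912·573 - 0.481 = 0.0479P*, so P* = 4.75/0.0479 = 99.1.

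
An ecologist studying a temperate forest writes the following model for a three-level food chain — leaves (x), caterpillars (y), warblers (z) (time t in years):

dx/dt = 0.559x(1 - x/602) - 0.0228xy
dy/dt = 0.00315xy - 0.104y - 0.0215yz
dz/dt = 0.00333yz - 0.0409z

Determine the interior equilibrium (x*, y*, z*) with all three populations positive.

x* ≈ 300, y* ≈ 12.3, z* ≈ 39.2

From dz/dt = 0: 0.00333y* = 0.0409, so y* = 12.3.
From dx/dt = 0: 0.559(1 - x*/602) = 0.0228·12.3, giving x* = 602·(1 - 0.501) = 300.
From dy/dt = 0: 0.00315·300 - 0.104 = 0.0215z*, so z* = 0.842/0.0215 = 39.2.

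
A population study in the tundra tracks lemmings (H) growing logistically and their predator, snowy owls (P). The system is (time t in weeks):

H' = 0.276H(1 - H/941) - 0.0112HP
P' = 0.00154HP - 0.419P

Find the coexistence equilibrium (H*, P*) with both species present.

H* ≈ 272, P* ≈ 17.5

From dP/dt = 0 with P > 0: 0.00154H* = 0.419, so H* = 272.
Substitute into dH/dt = 0: 0.276(1 - 272/941) = 0.0112P*.
The bracket is 0.711, giving P* = 0.196/0.0112 = 17.5.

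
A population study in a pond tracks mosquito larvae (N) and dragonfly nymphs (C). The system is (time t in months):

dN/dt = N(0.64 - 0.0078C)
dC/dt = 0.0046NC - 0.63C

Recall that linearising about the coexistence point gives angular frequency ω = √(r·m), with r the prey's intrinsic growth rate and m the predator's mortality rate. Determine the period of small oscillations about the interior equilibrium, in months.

T ≈ 9.9 months

Here r = 0.64 and m = 0.63, so r·m = 0.403.
ω = √0.403 = 0.635 per month, hence T = 2π/ω ≈ 9.9 months.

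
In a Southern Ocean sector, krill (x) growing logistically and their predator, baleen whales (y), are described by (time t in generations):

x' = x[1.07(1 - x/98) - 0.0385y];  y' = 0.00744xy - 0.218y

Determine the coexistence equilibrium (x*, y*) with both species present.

From dy/dt = 0 with y > 0: 0.00744x* = 0.218, so x* = 29.3.
Substitute into dx/dt = 0: 1.07(1 - 29.3/98) = 0.0385y*.
The bracket is 0.701, giving y* = 0.75/0.0385 = 19.5.

x* ≈ 29.3, y* ≈ 19.5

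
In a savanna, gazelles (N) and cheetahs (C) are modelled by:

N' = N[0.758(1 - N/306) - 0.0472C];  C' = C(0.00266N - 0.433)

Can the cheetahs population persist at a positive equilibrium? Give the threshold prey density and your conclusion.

The predator equation gives dC/dt > 0 only when N > 0.433/0.00266 = 163.
Without the predator, N → K = 306. Since 306 > 163, the predator can invade and persist.

Threshold N = 163; K > 163, so yes, the predator persists.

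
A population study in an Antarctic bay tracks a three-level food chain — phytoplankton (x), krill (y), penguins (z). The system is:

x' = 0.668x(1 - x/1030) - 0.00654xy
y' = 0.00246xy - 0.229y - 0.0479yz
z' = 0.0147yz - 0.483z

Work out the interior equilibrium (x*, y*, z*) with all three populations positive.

x* ≈ 699, y* ≈ 32.9, z* ≈ 31.1

From dz/dt = 0: 0.0147y* = 0.483, so y* = 32.9.
From dx/dt = 0: 0.668(1 - x*/1030) = 0.00654·32.9, giving x* = 1030·(1 - 0.322) = 699.
From dy/dt = 0: 0.00246·699 - 0.229 = 0.0479z*, so z* = 1.49/0.0479 = 31.1.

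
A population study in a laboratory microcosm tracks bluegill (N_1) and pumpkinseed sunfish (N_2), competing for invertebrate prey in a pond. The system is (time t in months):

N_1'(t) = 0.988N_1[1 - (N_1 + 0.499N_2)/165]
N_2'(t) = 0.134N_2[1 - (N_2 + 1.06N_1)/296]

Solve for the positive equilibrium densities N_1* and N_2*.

Setting both brackets to zero gives the nullclines N_1 + 0.499N_2 = 165 and 1.06N_1 + N_2 = 296.
Substituting N_2 = 296 - 1.06N_1 into the first: N_1(1 - 0.499·1.06) = 165 - 0.499·296.
So N_1* = 17.3/0.471 = 36.7, and then N_2* = 296 - 1.06·36.7 = 257.

N_1* ≈ 36.7, N_2* ≈ 257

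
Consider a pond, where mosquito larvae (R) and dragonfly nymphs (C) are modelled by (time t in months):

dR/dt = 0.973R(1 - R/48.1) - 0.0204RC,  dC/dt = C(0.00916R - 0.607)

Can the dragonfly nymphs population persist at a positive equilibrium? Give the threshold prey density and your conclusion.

Threshold R = 66.3; K < 66.3, so no, the predator goes extinct.

The predator equation gives dC/dt > 0 only when R > 0.607/0.00916 = 66.3.
Without the predator, R → K = 48.1. Since 48.1 < 66.3, the predator cannot invade.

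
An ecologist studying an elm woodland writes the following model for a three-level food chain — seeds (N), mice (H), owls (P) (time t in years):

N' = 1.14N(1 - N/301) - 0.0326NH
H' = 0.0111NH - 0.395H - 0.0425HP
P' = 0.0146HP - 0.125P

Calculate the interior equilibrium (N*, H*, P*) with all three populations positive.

N* ≈ 227, H* ≈ 8.56, P* ≈ 50.1

From dP/dt = 0: 0.0146H* = 0.125, so H* = 8.56.
From dN/dt = 0: 1.14(1 - N*/301) = 0.0326·8.56, giving N* = 301·(1 - 0.245) = 227.
From dH/dt = 0: 0.0111·227 - 0.395 = 0.0425P*, so P* = 2.13/0.0425 = 50.1.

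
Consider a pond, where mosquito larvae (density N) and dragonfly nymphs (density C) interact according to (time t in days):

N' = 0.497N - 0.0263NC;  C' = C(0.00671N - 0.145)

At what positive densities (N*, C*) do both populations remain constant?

N* ≈ 21.6, C* ≈ 18.9

Set dC/dt = 0 with C > 0: 0.00671N - 0.145 = 0, so N* = 0.145/0.00671 = 21.6.
Set dN/dt = 0 with N > 0: 0.497 - 0.0263C = 0, so C* = 0.497/0.0263 = 18.9.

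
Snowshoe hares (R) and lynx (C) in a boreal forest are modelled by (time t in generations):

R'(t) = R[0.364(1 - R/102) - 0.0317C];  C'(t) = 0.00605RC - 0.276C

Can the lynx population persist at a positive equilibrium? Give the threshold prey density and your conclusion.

Threshold R = 45.6; K > 45.6, so yes, the predator persists.

The predator equation gives dC/dt > 0 only when R > 0.276/0.00605 = 45.6.
Without the predator, R → K = 102. Since 102 > 45.6, the predator can invade and persist.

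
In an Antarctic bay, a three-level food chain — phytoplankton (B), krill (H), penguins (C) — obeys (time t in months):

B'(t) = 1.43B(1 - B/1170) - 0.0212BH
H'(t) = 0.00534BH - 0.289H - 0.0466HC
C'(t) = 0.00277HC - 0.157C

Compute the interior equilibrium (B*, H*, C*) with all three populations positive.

From dC/dt = 0: 0.00277H* = 0.157, so H* = 56.7.
From dB/dt = 0: 1.43(1 - B*/1170) = 0.0212·56.7, giving B* = 1170·(1 - 0.84) = 187.
From dH/dt = 0: 0.00534·187 - 0.289 = 0.0466C*, so C* = 0.709/0.0466 = 15.2.

B* ≈ 187, H* ≈ 56.7, C* ≈ 15.2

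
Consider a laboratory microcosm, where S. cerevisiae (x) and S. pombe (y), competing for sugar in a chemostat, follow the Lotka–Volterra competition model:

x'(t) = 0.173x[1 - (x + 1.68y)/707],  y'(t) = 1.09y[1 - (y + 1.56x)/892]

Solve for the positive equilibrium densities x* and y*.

x* ≈ 488, y* ≈ 130

Setting both brackets to zero gives the nullclines x + 1.68y = 707 and 1.56x + y = 892.
Substituting y = 892 - 1.56x into the first: x(1 - 1.68·1.56) = 707 - 1.68·892.
So x* = -792/-1.62 = 488, and then y* = 892 - 1.56·488 = 130.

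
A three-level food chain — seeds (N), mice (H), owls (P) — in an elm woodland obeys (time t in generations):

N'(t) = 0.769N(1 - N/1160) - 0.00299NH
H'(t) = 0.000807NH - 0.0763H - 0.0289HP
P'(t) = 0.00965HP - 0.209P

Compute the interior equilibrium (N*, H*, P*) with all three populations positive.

N* ≈ 1060, H* ≈ 21.7, P* ≈ 27

From dP/dt = 0: 0.00965H* = 0.209, so H* = 21.7.
From dN/dt = 0: 0.769(1 - N*/1160) = 0.00299·21.7, giving N* = 1160·(1 - 0.0842) = 1060.
From dH/dt = 0: 0.000807·1060 - 0.0763 = 0.0289P*, so P* = 0.781/0.0289 = 27.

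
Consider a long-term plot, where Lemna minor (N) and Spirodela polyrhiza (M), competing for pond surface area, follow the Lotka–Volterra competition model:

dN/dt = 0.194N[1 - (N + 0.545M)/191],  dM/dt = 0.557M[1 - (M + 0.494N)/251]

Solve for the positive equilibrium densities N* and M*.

N* ≈ 74.2, M* ≈ 214

Setting both brackets to zero gives the nullclines N + 0.545M = 191 and 0.494N + M = 251.
Substituting M = 251 - 0.494N into the first: N(1 - 0.545·0.494) = 191 - 0.545·251.
So N* = 54.2/0.731 = 74.2, and then M* = 251 - 0.494·74.2 = 214.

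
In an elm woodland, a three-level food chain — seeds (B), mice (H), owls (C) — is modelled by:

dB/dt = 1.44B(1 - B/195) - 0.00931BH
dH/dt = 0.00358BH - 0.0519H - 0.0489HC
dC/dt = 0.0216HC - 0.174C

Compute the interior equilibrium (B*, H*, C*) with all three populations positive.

B* ≈ 185, H* ≈ 8.06, C* ≈ 12.5

From dC/dt = 0: 0.0216H* = 0.174, so H* = 8.06.
From dB/dt = 0: 1.44(1 - B*/195) = 0.00931·8.06, giving B* = 195·(1 - 0.0521) = 185.
From dH/dt = 0: 0.00358·185 - 0.0519 = 0.0489C*, so C* = 0.61/0.0489 = 12.5.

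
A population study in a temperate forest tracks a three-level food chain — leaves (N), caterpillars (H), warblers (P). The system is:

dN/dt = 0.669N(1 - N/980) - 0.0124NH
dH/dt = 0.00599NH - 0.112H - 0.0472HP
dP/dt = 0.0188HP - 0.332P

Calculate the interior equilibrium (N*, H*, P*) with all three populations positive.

From dP/dt = 0: 0.0188H* = 0.332, so H* = 17.7.
From dN/dt = 0: 0.669(1 - N*/980) = 0.0124·17.7, giving N* = 980·(1 - 0.327) = 659.
From dH/dt = 0: 0.00599·659 - 0.112 = 0.0472P*, so P* = 3.84/0.0472 = 81.3.

N* ≈ 659, H* ≈ 17.7, P* ≈ 81.3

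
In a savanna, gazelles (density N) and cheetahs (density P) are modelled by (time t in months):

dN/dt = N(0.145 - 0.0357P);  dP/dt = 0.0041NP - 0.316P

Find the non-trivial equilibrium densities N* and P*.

N* ≈ 77.1, P* ≈ 4.06

Set dP/dt = 0 with P > 0: 0.0041N - 0.316 = 0, so N* = 0.316/0.0041 = 77.1.
Set dN/dt = 0 with N > 0: 0.145 - 0.0357P = 0, so P* = 0.145/0.0357 = 4.06.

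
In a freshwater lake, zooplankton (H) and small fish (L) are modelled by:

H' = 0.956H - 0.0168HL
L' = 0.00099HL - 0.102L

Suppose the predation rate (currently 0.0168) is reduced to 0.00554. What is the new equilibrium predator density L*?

L* ≈ 173

At the interior fixed point, setting dH/dt = 0 with H > 0 fixes L* = (prey growth rate)/(HL coefficient) — independent of the other coefficients.
With the change, L* = 0.956/0.00554 = 173; it rises from 56.9.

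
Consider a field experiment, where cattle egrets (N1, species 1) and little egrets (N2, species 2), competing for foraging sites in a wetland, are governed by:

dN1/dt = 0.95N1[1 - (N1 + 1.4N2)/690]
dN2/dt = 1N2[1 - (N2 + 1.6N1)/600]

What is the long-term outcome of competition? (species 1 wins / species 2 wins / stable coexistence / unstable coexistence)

Compare the nullcline intercepts: K1/α12 = 690/1.4 = 493 < K2 = 600; K2/α21 = 600/1.6 = 375 < K1 = 690.
Since both are reversed, neither can invade when rare; the interior point is a saddle.

unstable coexistence (outcome depends on initial conditions)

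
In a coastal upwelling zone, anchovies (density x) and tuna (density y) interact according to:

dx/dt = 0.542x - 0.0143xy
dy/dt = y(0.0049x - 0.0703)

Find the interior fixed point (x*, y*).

Set dy/dt = 0 with y > 0: 0.0049x - 0.0703 = 0, so x* = 0.0703/0.0049 = 14.3.
Set dx/dt = 0 with x > 0: 0.542 - 0.0143y = 0, so y* = 0.542/0.0143 = 37.9.

x* ≈ 14.3, y* ≈ 37.9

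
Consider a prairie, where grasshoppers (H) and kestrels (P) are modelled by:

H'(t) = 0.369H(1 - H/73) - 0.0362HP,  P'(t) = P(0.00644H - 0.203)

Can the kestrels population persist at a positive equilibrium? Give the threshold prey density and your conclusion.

Threshold H = 31.5; K > 31.5, so yes, the predator persists.

The predator equation gives dP/dt > 0 only when H > 0.203/0.00644 = 31.5.
Without the predator, H → K = 73. Since 73 > 31.5, the predator can invade and persist.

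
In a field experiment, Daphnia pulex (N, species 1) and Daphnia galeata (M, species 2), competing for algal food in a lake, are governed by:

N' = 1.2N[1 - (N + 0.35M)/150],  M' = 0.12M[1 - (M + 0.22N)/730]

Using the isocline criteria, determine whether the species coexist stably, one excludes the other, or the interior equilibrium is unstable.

species 2 excludes species 1

Compare the nullcline intercepts: K1/α12 = 150/0.35 = 429 < K2 = 730; K2/α21 = 730/0.22 = 3320 > K1 = 150.
Since the inequalities point opposite ways, species 2 can invade but species 1 cannot.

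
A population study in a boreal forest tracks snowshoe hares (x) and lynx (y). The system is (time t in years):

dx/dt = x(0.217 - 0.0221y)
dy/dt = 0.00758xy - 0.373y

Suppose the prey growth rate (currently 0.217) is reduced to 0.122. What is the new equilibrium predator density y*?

y* ≈ 5.52

At the interior fixed point, setting dx/dt = 0 with x > 0 fixes y* = (prey growth rate)/(xy coefficient) — independent of the other coefficients.
With the change, y* = 0.122/0.0221 = 5.52; it falls from 9.82.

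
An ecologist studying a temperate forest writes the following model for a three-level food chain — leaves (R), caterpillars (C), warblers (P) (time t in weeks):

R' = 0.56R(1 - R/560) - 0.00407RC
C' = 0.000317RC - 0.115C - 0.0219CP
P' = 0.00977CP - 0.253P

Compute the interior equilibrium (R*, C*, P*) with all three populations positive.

R* ≈ 455, C* ≈ 25.9, P* ≈ 1.33

From dP/dt = 0: 0.00977C* = 0.253, so C* = 25.9.
From dR/dt = 0: 0.56(1 - R*/560) = 0.00407·25.9, giving R* = 560·(1 - 0.188) = 455.
From dC/dt = 0: 0.000317·455 - 0.115 = 0.0219P*, so P* = 0.0291/0.0219 = 1.33.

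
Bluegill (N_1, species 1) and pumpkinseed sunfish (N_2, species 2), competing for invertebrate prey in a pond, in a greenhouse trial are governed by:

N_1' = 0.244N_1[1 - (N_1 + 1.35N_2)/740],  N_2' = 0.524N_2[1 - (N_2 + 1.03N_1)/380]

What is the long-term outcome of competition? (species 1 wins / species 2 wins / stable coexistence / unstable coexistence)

species 1 excludes species 2

Compare the nullcline intercepts: K1/α12 = 740/1.35 = 548 > K2 = 380; K2/α21 = 380/1.03 = 369 < K1 = 740.
Since the inequalities point opposite ways, species 1 can invade but species 2 cannot.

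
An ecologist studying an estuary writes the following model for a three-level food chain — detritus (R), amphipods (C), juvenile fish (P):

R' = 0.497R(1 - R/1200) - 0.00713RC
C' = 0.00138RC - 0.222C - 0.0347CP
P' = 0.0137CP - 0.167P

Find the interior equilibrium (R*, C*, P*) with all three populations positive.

R* ≈ 990, C* ≈ 12.2, P* ≈ 33

From dP/dt = 0: 0.0137C* = 0.167, so C* = 12.2.
From dR/dt = 0: 0.497(1 - R*/1200) = 0.00713·12.2, giving R* = 1200·(1 - 0.175) = 990.
From dC/dt = 0: 0.00138·990 - 0.222 = 0.0347P*, so P* = 1.14/0.0347 = 33.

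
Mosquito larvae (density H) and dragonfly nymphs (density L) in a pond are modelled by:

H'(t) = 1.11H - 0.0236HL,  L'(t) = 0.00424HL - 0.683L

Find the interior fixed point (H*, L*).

H* ≈ 161, L* ≈ 47

Set dL/dt = 0 with L > 0: 0.00424H - 0.683 = 0, so H* = 0.683/0.00424 = 161.
Set dH/dt = 0 with H > 0: 1.11 - 0.0236L = 0, so L* = 1.11/0.0236 = 47.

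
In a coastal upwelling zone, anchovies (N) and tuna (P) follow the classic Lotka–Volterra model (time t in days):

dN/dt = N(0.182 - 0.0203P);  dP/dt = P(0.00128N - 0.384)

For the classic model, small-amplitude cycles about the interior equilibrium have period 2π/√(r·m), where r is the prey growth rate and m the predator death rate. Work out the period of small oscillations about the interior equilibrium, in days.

Here r = 0.182 and m = 0.384, so r·m = 0.0699.
ω = √0.0699 = 0.264 per day, hence T = 2π/ω ≈ 23.8 days.

T ≈ 23.8 days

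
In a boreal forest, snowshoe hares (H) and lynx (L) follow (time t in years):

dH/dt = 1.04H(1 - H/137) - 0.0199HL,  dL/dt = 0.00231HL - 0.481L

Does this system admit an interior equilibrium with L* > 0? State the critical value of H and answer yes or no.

The predator equation gives dL/dt > 0 only when H > 0.481/0.00231 = 208.
Without the predator, H → K = 137. Since 137 < 208, the predator cannot invade.

Threshold H = 208; K < 208, so no, the predator goes extinct.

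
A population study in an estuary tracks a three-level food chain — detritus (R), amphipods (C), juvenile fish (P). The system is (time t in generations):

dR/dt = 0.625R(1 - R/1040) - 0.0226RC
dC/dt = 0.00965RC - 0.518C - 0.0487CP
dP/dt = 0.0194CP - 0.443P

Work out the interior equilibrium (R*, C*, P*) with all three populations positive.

R* ≈ 181, C* ≈ 22.8, P* ≈ 25.3

From dP/dt = 0: 0.0194C* = 0.443, so C* = 22.8.
From dR/dt = 0: 0.625(1 - R*/1040) = 0.0226·22.8, giving R* = 1040·(1 - 0.826) = 181.
From dC/dt = 0: 0.00965·181 - 0.518 = 0.0487P*, so P* = 1.23/0.0487 = 25.3.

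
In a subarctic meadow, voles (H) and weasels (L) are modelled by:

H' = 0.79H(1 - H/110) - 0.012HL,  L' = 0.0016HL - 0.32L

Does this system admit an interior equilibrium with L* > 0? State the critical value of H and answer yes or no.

Threshold H = 200; K < 200, so no, the predator goes extinct.

The predator equation gives dL/dt > 0 only when H > 0.32/0.0016 = 200.
Without the predator, H → K = 110. Since 110 < 200, the predator cannot invade.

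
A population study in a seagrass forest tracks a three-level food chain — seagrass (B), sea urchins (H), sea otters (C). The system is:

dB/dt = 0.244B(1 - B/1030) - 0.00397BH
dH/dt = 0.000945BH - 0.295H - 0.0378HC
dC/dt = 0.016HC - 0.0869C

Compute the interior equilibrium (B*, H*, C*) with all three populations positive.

B* ≈ 939, H* ≈ 5.43, C* ≈ 15.7

From dC/dt = 0: 0.016H* = 0.0869, so H* = 5.43.
From dB/dt = 0: 0.244(1 - B*/1030) = 0.00397·5.43, giving B* = 1030·(1 - 0.0884) = 939.
From dH/dt = 0: 0.000945·939 - 0.295 = 0.0378C*, so C* = 0.592/0.0378 = 15.7.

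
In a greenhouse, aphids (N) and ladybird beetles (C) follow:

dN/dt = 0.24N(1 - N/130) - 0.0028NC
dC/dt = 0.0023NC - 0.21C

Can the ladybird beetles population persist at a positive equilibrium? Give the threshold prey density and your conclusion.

The predator equation gives dC/dt > 0 only when N > 0.21/0.0023 = 91.3.
Without the predator, N → K = 130. Since 130 > 91.3, the predator can invade and persist.

Threshold N = 91.3; K > 91.3, so yes, the predator persists.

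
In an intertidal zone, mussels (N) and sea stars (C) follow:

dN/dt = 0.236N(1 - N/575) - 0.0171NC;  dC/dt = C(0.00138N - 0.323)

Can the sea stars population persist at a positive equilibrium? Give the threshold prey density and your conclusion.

The predator equation gives dC/dt > 0 only when N > 0.323/0.00138 = 234.
Without the predator, N → K = 575. Since 575 > 234, the predator can invade and persist.

Threshold N = 234; K > 234, so yes, the predator persists.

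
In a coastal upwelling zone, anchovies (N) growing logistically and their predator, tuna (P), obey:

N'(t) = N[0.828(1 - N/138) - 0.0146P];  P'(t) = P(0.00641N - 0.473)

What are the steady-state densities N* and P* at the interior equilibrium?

N* ≈ 73.8, P* ≈ 26.4

From dP/dt = 0 with P > 0: 0.00641N* = 0.473, so N* = 73.8.
Substitute into dN/dt = 0: 0.828(1 - 73.8/138) = 0.0146P*.
The bracket is 0.465, giving P* = 0.385/0.0146 = 26.4.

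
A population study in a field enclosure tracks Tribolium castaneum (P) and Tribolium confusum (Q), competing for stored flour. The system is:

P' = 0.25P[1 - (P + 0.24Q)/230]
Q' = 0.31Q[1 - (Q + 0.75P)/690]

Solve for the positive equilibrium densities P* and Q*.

Setting both brackets to zero gives the nullclines P + 0.24Q = 230 and 0.75P + Q = 690.
Substituting Q = 690 - 0.75P into the first: P(1 - 0.24·0.75) = 230 - 0.24·690.
So P* = 64.4/0.82 = 78.5, and then Q* = 690 - 0.75·78.5 = 631.

P* ≈ 78.5, Q* ≈ 631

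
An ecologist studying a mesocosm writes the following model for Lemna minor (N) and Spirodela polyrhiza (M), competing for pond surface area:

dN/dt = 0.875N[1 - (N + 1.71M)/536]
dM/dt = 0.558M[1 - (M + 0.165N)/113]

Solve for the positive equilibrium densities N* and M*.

N* ≈ 477, M* ≈ 34.2

Setting both brackets to zero gives the nullclines N + 1.71M = 536 and 0.165N + M = 113.
Substituting M = 113 - 0.165N into the first: N(1 - 1.71·0.165) = 536 - 1.71·113.
So N* = 343/0.718 = 477, and then M* = 113 - 0.165·477 = 34.2.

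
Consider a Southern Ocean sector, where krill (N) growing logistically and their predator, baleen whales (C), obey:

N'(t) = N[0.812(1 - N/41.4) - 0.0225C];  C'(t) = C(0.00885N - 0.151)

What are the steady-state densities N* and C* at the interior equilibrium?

From dC/dt = 0 with C > 0: 0.00885N* = 0.151, so N* = 17.1.
Substitute into dN/dt = 0: 0.812(1 - 17.1/41.4) = 0.0225C*.
The bracket is 0.588, giving C* = 0.477/0.0225 = 21.2.

N* ≈ 17.1, C* ≈ 21.2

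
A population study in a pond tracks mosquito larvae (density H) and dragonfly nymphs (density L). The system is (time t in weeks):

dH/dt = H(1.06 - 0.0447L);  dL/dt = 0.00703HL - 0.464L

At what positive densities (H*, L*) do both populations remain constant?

H* ≈ 66, L* ≈ 23.7

Set dL/dt = 0 with L > 0: 0.00703H - 0.464 = 0, so H* = 0.464/0.00703 = 66.
Set dH/dt = 0 with H > 0: 1.06 - 0.0447L = 0, so L* = 1.06/0.0447 = 23.7.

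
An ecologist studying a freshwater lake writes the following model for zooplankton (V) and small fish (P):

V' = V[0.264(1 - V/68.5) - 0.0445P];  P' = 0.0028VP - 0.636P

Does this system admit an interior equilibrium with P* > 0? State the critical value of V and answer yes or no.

The predator equation gives dP/dt > 0 only when V > 0.636/0.0028 = 227.
Without the predator, V → K = 68.5. Since 68.5 < 227, the predator cannot invade.

Threshold V = 227; K < 227, so no, the predator goes extinct.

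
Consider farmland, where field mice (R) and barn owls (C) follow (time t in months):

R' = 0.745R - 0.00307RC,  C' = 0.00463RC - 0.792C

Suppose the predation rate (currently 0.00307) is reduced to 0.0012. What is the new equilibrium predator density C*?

At the interior fixed point, setting dR/dt = 0 with R > 0 fixes C* = (prey growth rate)/(RC coefficient) — independent of the other coefficients.
With the change, C* = 0.745/0.0012 = 621; it rises from 243.

C* ≈ 621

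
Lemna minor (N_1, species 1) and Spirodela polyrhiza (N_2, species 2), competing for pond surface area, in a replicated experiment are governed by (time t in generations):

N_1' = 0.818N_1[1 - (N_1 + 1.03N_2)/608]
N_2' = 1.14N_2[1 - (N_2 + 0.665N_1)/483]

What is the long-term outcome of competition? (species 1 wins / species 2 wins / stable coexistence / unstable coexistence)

stable coexistence

Compare the nullcline intercepts: K1/α12 = 608/1.03 = 590 > K2 = 483; K2/α21 = 483/0.665 = 726 > K1 = 608.
Since both inequalities hold, each species can invade when rare, so the interior equilibrium is stable.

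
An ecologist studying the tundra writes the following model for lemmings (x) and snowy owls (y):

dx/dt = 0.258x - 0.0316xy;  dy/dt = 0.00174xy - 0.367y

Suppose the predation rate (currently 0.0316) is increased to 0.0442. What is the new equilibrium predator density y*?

At the interior fixed point, setting dx/dt = 0 with x > 0 fixes y* = (prey growth rate)/(xy coefficient) — independent of the other coefficients.
With the change, y* = 0.258/0.0442 = 5.84; it falls from 8.16.

y* ≈ 5.84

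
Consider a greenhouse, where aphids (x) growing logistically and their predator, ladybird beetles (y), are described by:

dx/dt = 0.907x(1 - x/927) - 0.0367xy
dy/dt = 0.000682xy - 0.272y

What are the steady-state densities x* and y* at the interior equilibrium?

x* ≈ 399, y* ≈ 14.1

From dy/dt = 0 with y > 0: 0.000682x* = 0.272, so x* = 399.
Substitute into dx/dt = 0: 0.907(1 - 399/927) = 0.0367y*.
The bracket is 0.57, giving y* = 0.517/0.0367 = 14.1.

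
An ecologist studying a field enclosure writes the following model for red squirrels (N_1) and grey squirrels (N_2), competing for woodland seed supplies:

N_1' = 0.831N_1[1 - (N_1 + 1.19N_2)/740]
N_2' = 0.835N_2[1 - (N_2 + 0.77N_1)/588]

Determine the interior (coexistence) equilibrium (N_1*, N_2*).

Setting both brackets to zero gives the nullclines N_1 + 1.19N_2 = 740 and 0.77N_1 + N_2 = 588.
Substituting N_2 = 588 - 0.77N_1 into the first: N_1(1 - 1.19·0.77) = 740 - 1.19·588.
So N_1* = 40.3/0.0837 = 481, and then N_2* = 588 - 0.77·481 = 217.

N_1* ≈ 481, N_2* ≈ 217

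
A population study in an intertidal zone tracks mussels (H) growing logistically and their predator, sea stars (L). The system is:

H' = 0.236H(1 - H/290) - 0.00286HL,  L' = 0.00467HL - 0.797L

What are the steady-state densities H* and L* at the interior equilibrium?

From dL/dt = 0 with L > 0: 0.00467H* = 0.797, so H* = 171.
Substitute into dH/dt = 0: 0.236(1 - 171/290) = 0.00286L*.
The bracket is 0.412, giving L* = 0.0971/0.00286 = 34.

H* ≈ 171, L* ≈ 34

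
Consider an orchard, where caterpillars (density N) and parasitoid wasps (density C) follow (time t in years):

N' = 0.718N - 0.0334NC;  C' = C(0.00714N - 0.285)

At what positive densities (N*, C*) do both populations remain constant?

Set dC/dt = 0 with C > 0: 0.00714N - 0.285 = 0, so N* = 0.285/0.00714 = 39.9.
Set dN/dt = 0 with N > 0: 0.718 - 0.0334C = 0, so C* = 0.718/0.0334 = 21.5.

N* ≈ 39.9, C* ≈ 21.5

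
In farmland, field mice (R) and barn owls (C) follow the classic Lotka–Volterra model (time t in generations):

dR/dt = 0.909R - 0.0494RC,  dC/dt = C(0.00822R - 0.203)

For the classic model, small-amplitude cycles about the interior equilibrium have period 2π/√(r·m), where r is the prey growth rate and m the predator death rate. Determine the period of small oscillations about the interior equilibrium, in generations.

T ≈ 14.6 generations

Here r = 0.909 and m = 0.203, so r·m = 0.185.
ω = √0.185 = 0.43 per generation, hence T = 2π/ω ≈ 14.6 generations.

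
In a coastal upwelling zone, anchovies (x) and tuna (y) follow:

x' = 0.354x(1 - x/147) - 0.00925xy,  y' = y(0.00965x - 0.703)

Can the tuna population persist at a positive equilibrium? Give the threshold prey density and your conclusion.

Threshold x = 72.8; K > 72.8, so yes, the predator persists.

The predator equation gives dy/dt > 0 only when x > 0.703/0.00965 = 72.8.
Without the predator, x → K = 147. Since 147 > 72.8, the predator can invade and persist.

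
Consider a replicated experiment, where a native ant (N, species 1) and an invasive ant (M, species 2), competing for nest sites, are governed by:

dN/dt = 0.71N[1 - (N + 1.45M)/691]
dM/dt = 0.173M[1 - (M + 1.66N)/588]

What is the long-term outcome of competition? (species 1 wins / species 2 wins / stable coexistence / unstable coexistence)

unstable coexistence (outcome depends on initial conditions)

Compare the nullcline intercepts: K1/α12 = 691/1.45 = 477 < K2 = 588; K2/α21 = 588/1.66 = 354 < K1 = 691.
Since both are reversed, neither can invade when rare; the interior point is a saddle.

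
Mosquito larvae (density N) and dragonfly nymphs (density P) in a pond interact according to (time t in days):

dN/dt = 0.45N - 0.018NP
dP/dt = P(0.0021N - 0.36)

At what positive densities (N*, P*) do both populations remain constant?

Set dP/dt = 0 with P > 0: 0.0021N - 0.36 = 0, so N* = 0.36/0.0021 = 171.
Set dN/dt = 0 with N > 0: 0.45 - 0.018P = 0, so P* = 0.45/0.018 = 25.

N* ≈ 171, P* ≈ 25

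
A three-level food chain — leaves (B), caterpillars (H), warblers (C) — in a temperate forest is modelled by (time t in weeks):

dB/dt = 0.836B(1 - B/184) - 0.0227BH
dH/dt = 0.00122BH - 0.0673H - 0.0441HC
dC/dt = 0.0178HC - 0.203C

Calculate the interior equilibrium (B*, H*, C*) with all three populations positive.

B* ≈ 127, H* ≈ 11.4, C* ≈ 1.99

From dC/dt = 0: 0.0178H* = 0.203, so H* = 11.4.
From dB/dt = 0: 0.836(1 - B*/184) = 0.0227·11.4, giving B* = 184·(1 - 0.31) = 127.
From dH/dt = 0: 0.00122·127 - 0.0673 = 0.0441C*, so C* = 0.0877/0.0441 = 1.99.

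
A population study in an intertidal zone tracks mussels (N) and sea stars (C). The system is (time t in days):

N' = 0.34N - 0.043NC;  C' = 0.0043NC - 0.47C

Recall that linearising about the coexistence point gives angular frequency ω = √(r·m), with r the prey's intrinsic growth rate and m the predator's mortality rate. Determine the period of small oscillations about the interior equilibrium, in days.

T ≈ 15.7 days

Here r = 0.34 and m = 0.47, so r·m = 0.16.
ω = √0.16 = 0.4 per day, hence T = 2π/ω ≈ 15.7 days.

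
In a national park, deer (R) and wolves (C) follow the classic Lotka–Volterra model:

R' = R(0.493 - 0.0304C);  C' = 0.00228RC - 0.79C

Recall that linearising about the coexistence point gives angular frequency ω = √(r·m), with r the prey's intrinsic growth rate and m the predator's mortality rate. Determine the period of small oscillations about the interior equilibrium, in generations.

Here r = 0.493 and m = 0.79, so r·m = 0.389.
ω = √0.389 = 0.624 per generation, hence T = 2π/ω ≈ 10.1 generations.

T ≈ 10.1 generations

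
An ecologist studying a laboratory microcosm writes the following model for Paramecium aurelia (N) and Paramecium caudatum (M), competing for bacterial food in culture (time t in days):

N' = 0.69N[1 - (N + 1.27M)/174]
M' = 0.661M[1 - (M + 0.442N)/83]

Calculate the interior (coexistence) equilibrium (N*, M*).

Setting both brackets to zero gives the nullclines N + 1.27M = 174 and 0.442N + M = 83.
Substituting M = 83 - 0.442N into the first: N(1 - 1.27·0.442) = 174 - 1.27·83.
So N* = 68.6/0.439 = 156, and then M* = 83 - 0.442·156 = 13.9.

N* ≈ 156, M* ≈ 13.9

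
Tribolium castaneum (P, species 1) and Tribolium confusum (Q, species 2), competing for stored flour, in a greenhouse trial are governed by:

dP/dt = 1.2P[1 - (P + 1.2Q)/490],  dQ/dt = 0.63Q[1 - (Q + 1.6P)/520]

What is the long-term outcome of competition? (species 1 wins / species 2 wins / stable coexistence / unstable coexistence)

Compare the nullcline intercepts: K1/α12 = 490/1.2 = 408 < K2 = 520; K2/α21 = 520/1.6 = 325 < K1 = 490.
Since both are reversed, neither can invade when rare; the interior point is a saddle.

unstable coexistence (outcome depends on initial conditions)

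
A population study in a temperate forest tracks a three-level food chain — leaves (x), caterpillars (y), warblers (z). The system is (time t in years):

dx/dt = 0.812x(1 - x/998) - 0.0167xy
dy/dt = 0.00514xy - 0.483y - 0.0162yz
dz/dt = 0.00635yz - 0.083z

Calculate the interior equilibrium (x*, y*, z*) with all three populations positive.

x* ≈ 730, y* ≈ 13.1, z* ≈ 202

From dz/dt = 0: 0.00635y* = 0.083, so y* = 13.1.
From dx/dt = 0: 0.812(1 - x*/998) = 0.0167·13.1, giving x* = 998·(1 - 0.269) = 730.
From dy/dt = 0: 0.00514·730 - 0.483 = 0.0162z*, so z* = 3.27/0.0162 = 202.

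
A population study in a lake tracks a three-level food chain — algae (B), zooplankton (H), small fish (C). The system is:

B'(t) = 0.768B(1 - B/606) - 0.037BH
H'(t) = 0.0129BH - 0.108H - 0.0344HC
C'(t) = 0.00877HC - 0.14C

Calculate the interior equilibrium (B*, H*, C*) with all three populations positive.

B* ≈ 140, H* ≈ 16, C* ≈ 49.3

From dC/dt = 0: 0.00877H* = 0.14, so H* = 16.
From dB/dt = 0: 0.768(1 - B*/606) = 0.037·16, giving B* = 606·(1 - 0.769) = 140.
From dH/dt = 0: 0.0129·140 - 0.108 = 0.0344C*, so C* = 1.7/0.0344 = 49.3.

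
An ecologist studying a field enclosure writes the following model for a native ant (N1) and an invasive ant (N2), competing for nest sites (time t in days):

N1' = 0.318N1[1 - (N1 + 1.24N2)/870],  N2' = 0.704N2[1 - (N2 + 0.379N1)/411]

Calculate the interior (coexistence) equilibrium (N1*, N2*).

Setting both brackets to zero gives the nullclines N1 + 1.24N2 = 870 and 0.379N1 + N2 = 411.
Substituting N2 = 411 - 0.379N1 into the first: N1(1 - 1.24·0.379) = 870 - 1.24·411.
So N1* = 360/0.53 = 680, and then N2* = 411 - 0.379·680 = 153.

N1* ≈ 680, N2* ≈ 153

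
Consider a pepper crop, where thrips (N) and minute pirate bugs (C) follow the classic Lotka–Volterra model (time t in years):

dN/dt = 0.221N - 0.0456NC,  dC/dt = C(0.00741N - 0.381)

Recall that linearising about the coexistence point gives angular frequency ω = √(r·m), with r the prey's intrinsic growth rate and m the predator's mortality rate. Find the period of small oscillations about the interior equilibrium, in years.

Here r = 0.221 and m = 0.381, so r·m = 0.0842.
ω = √0.0842 = 0.29 per year, hence T = 2π/ω ≈ 21.7 years.

T ≈ 21.7 years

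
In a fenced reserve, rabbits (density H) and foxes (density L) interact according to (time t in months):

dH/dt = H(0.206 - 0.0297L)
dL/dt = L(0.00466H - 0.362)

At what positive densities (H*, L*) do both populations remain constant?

Set dL/dt = 0 with L > 0: 0.00466H - 0.362 = 0, so H* = 0.362/0.00466 = 77.7.
Set dH/dt = 0 with H > 0: 0.206 - 0.0297L = 0, so L* = 0.206/0.0297 = 6.94.

H* ≈ 77.7, L* ≈ 6.94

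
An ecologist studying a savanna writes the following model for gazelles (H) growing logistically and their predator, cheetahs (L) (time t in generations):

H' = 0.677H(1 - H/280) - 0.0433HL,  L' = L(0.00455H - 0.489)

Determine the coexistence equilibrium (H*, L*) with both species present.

H* ≈ 107, L* ≈ 9.63

From dL/dt = 0 with L > 0: 0.00455H* = 0.489, so H* = 107.
Substitute into dH/dt = 0: 0.677(1 - 107/280) = 0.0433L*.
The bracket is 0.616, giving L* = 0.417/0.0433 = 9.63.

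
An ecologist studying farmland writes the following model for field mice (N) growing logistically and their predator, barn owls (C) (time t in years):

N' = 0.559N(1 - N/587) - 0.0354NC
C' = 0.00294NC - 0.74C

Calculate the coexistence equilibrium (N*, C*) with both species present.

From dC/dt = 0 with C > 0: 0.00294N* = 0.74, so N* = 252.
Substitute into dN/dt = 0: 0.559(1 - 252/587) = 0.0354C*.
The bracket is 0.571, giving C* = 0.319/0.0354 = 9.02.

N* ≈ 252, C* ≈ 9.02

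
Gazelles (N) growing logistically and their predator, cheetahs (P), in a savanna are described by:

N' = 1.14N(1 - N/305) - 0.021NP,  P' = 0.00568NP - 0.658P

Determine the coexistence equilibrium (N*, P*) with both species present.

N* ≈ 116, P* ≈ 33.7

From dP/dt = 0 with P > 0: 0.00568N* = 0.658, so N* = 116.
Substitute into dN/dt = 0: 1.14(1 - 116/305) = 0.021P*.
The bracket is 0.62, giving P* = 0.707/0.021 = 33.7.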